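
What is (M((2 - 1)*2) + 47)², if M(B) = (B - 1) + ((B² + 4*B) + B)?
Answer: 3844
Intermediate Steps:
M(B) = -1 + B² + 6*B (M(B) = (-1 + B) + (B² + 5*B) = -1 + B² + 6*B)
(M((2 - 1)*2) + 47)² = ((-1 + ((2 - 1)*2)² + 6*((2 - 1)*2)) + 47)² = ((-1 + (1*2)² + 6*(1*2)) + 47)² = ((-1 + 2² + 6*2) + 47)² = ((-1 + 4 + 12) + 47)² = (15 + 47)² = 62² = 3844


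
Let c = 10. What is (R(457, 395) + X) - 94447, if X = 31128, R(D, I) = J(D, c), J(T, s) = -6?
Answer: -63325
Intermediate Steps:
R(D, I) = -6
(R(457, 395) + X) - 94447 = (-6 + 31128) - 94447 = 31122 - 94447 = -63325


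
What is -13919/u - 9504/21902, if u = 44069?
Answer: -361842857/482599619 ≈ -0.74978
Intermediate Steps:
-13919/u - 9504/21902 = -13919/44069 - 9504/21902 = -13919*1/44069 - 9504*1/21902 = -13919/44069 - 4752/10951 = -361842857/482599619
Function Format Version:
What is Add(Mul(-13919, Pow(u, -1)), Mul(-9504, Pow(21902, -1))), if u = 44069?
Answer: Rational(-361842857, 482599619) ≈ -0.74978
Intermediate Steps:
Add(Mul(-13919, Pow(u, -1)), Mul(-9504, Pow(21902, -1))) = Add(Mul(-13919, Pow(44069, -1)), Mul(-9504, Pow(21902, -1))) = Add(Mul(-13919, Rational(1, 44069)), Mul(-9504, Rational(1, 21902))) = Add(Rational(-13919, 44069), Rational(-4752, 10951)) = Rational(-361842857, 482599619)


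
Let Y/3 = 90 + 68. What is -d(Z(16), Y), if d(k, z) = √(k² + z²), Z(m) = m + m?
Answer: -10*√2257 ≈ -475.08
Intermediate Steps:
Y = 474 (Y = 3*(90 + 68) = 3*158 = 474)
Z(m) = 2*m
-d(Z(16), Y) = -√((2*16)² + 474²) = -√(32² + 224676) = -√(1024 + 224676) = -√225700 = -10*√2257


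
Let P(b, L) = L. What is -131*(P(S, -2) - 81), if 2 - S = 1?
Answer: 10873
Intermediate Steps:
S = 1 (S = 2 - 1*1 = 2 - 1 = 1)
-131*(P(S, -2) - 81) = -131*(-2 - 81) = -131*(-83) = 10873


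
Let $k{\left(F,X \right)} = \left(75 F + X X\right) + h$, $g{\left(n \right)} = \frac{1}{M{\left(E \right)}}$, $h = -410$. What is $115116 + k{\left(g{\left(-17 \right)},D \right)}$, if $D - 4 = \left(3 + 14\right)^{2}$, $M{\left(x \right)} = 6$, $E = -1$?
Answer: $\frac{401135}{2} \approx 2.0057 \cdot 10^{5}$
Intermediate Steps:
$D = 293$ ($D = 4 + \left(3 + 14\right)^{2} = 4 + 17^{2} = 4 + 289 = 293$)
$g{\left(n \right)} = \frac{1}{6}$
$k{\left(F,X \right)} = -410 + X^{2} + 75 F$ ($k{\left(F,X \right)} = \left(75 F + X X\right) - 410 = \left(75 F + X^{2}\right) - 410 = \left(X^{2} + 75 F\right) - 410 = -410 + X^{2} + 75 F$)
$115116 + k{\left(g{\left(-17 \right)},D \right)} = 115116 + \left(-410 + 293^{2} + 75 \cdot \frac{1}{6}\right) = 115116 + \left(-410 + 85849 + \frac{25}{2}\right) = 115116 + \frac{170903}{2} = \frac{401135}{2}$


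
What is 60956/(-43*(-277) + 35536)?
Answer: 60956/47447 ≈ 1.2847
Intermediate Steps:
60956/(-43*(-277) + 35536) = 60956/(11911 + 35536) = 60956/47447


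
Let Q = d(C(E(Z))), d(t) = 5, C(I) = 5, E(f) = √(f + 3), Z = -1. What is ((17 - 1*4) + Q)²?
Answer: 324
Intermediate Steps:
E(f) = √(3 + f)
Q = 5
((17 - 1*4) + Q)² = ((17 - 1*4) + 5)² = ((17 - 4) + 5)² = (13 + 5)² = 18² = 324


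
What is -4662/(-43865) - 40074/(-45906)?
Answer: 328643297/335611115 ≈ 0.97924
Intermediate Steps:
-4662/(-43865) - 40074/(-45906) = -4662*(-1/43865) - 40074*(-1/45906) = 4662/43865 + 6679/7651 = 328643297/335611115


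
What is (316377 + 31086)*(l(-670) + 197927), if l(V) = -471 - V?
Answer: 68841454338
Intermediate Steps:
(316377 + 31086)*(l(-670) + 197927) = (316377 + 31086)*((-471 - 1*(-670)) + 197927) = 347463*((-471 + 670) + 197927) = 347463*(199 + 197927) = 347463*198126 = 68841454338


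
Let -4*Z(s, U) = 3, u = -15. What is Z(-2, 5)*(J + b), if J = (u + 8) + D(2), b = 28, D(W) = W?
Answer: -69/4 ≈ -17.250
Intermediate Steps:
Z(s, U) = -3/4 (Z(s, U) = -1/4*3 = -3/4)
J = -5 (J = (-15 + 8) + 2 = -7 + 2 = -5)
Z(-2, 5)*(J + b) = -3*(-5 + 28)/4 = -3/4*23 = -69/4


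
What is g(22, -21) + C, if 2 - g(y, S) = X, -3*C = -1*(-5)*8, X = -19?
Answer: 23/3 ≈ 7.6667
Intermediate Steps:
C = -40/3 (C = -(-1*(-5))*8/3 = -5*8/3 = -⅓*40 = -40/3 ≈ -13.333)
g(y, S) = 21 (g(y, S) = 2 - 1*(-19) = 2 + 19 = 21)
g(22, -21) + C = 21 - 40/3 = 23/3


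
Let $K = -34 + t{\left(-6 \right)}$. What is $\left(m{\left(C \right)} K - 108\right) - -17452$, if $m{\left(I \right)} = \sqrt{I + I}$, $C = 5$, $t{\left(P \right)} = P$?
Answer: $17344 - 40 \sqrt{10} \approx 17218.0$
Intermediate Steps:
$m{\left(I \right)} = \sqrt{2} \sqrt{I}$ ($m{\left(I \right)} = \sqrt{2 I} = \sqrt{2} \sqrt{I}$)
$K = -40$ ($K = -34 - 6 = -40$)
$\left(m{\left(C \right)} K - 108\right) - -17452 = \left(\sqrt{2} \sqrt{5} \left(-40\right) - 108\right) - -17452 = \left(\sqrt{10} \left(-40\right) - 108\right) + 17452 = \left(- 40 \sqrt{10} - 108\right) + 17452 = \left(-108 - 40 \sqrt{10}\right) + 17452 = 17344 - 40 \sqrt{10}$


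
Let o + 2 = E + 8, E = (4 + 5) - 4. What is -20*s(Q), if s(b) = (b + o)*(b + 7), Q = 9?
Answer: -6400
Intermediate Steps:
E = 5 (E = 9 - 4 = 5)
o = 11 (o = -2 + (5 + 8) = -2 + 13 = 11)
s(b) = (7 + b)*(11 + b) (s(b) = (b + 11)*(b + 7) = (11 + b)*(7 + b) = (7 + b)*(11 + b))
-20*s(Q) = -20*(77 + 9² + 18*9) = -20*(77 + 81 + 162) = -20*320 = -6400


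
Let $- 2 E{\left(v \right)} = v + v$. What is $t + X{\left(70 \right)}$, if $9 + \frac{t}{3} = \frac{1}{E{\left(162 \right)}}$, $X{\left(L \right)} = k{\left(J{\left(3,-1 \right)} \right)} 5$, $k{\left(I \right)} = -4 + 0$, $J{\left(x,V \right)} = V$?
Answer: $- \frac{2539}{54} \approx -47.018$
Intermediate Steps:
$E{\left(v \right)} = - v$ ($E{\left(v \right)} = - \frac{v + v}{2} = - \frac{2 v}{2} = - v$)
$k{\left(I \right)} = -4$
$X{\left(L \right)} = -20$ ($X{\left(L \right)} = \left(-4\right) 5 = -20$)
$t = - \frac{1459}{54}$ ($t = -27 + \frac{3}{\left(-1\right) 162} = -27 + \frac{3}{-162} = -27 + 3 \left(- \frac{1}{162}\right) = -27 - \frac{1}{54} = - \frac{1459}{54} \approx -27.019$)
$t + X{\left(70 \right)} = - \frac{1459}{54} - 20 = - \frac{2539}{54}$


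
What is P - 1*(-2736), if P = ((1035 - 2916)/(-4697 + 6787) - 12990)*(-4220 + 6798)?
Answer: -167439021/5 ≈ -3.3488e+7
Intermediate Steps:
P = -167452701/5 (P = (-1881/2090 - 12990)*2578 = (-1881*1/2090 - 12990)*2578 = (-9/10 - 12990)*2578 = -129909/10*2578 = -167452701/5 ≈ -3.3491e+7)
P - 1*(-2736) = -167452701/5 - 1*(-2736) = -167452701/5 + 2736 = -167439021/5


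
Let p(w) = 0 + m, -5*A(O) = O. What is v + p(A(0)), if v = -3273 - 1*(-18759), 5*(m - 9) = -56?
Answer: 77419/5 ≈ 15484.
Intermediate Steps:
m = -11/5 (m = 9 + (⅕)*(-56) = 9 - 56/5 = -11/5 ≈ -2.2000)
A(O) = -O/5
v = 15486 (v = -3273 + 18759 = 15486)
p(w) = -11/5 (p(w) = 0 - 11/5 = -11/5)
v + p(A(0)) = 15486 - 11/5 = 77419/5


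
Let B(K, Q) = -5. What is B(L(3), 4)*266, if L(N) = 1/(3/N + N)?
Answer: -1330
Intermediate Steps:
L(N) = 1/(N + 3/N)
B(L(3), 4)*266 = -5*266 = -1330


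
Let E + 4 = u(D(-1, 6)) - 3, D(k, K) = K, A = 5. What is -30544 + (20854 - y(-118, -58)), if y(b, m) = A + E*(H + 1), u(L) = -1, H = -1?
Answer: -9695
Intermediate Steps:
E = -8 (E = -4 + (-1 - 3) = -4 - 4 = -8)
y(b, m) = 5 (y(b, m) = 5 - 8*(-1 + 1) = 5 - 8*0 = 5 + 0 = 5)
-30544 + (20854 - y(-118, -58)) = -30544 + (20854 - 1*5) = -30544 + (20854 - 5) = -30544 + 20849 = -9695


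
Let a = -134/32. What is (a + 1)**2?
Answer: 2601/256 ≈ 10.160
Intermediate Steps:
a = -67/16 (a = -134*1/32 = -67/16 ≈ -4.1875)
(a + 1)**2 = (-67/16 + 1)**2 = (-51/16)**2 = 2601/256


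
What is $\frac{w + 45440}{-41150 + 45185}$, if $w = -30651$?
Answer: $\frac{14789}{4035} \approx 3.6652$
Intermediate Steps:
$\frac{w + 45440}{-41150 + 45185} = \frac{-30651 + 45440}{-41150 + 45185} = \frac{14789}{4035}$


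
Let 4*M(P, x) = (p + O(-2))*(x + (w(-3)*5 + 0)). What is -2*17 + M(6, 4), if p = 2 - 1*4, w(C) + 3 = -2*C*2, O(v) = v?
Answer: -83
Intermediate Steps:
w(C) = -3 - 4*C (w(C) = -3 - 2*C*2 = -3 - 4*C)
p = -2 (p = 2 - 4 = -2)
M(P, x) = -45 - x (M(P, x) = ((-2 - 2)*(x + ((-3 - 4*(-3))*5 + 0)))/4 = (-4*(x + ((-3 + 12)*5 + 0)))/4 = (-4*(x + (9*5 + 0)))/4 = (-4*(x + (45 + 0)))/4 = (-4*(x + 45))/4 = (-4*(45 + x))/4 = (-180 - 4*x)/4 = -45 - x)
-2*17 + M(6, 4) = -2*17 + (-45 - 1*4) = -34 + (-45 - 4) = -34 - 49 = -83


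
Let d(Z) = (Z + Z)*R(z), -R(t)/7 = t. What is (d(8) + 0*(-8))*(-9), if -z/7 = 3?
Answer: -21168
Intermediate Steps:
z = -21 (z = -7*3 = -21)
R(t) = -7*t
d(Z) = 294*Z (d(Z) = (Z + Z)*(-7*(-21)) = (2*Z)*147 = 294*Z)
(d(8) + 0*(-8))*(-9) = (294*8 + 0*(-8))*(-9) = (2352 + 0)*(-9) = 2352*(-9) = -21168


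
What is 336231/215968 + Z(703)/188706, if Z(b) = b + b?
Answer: 31876229047/20377228704 ≈ 1.5643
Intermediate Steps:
Z(b) = 2*b
336231/215968 + Z(703)/188706 = 336231/215968 + (2*703)/188706 = 336231*(1/215968) + 1406*(1/188706) = 336231/215968 + 703/94353 = 31876229047/20377228704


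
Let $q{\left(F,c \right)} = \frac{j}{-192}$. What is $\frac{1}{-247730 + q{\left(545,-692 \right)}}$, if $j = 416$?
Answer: $- \frac{6}{1486393} \approx -4.0366 \cdot 10^{-6}$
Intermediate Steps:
$q{\left(F,c \right)} = - \frac{13}{6}$ ($q{\left(F,c \right)} = \frac{416}{-192} = 416 \left(- \frac{1}{192}\right) = - \frac{13}{6}$)
$\frac{1}{-247730 + q{\left(545,-692 \right)}} = \frac{1}{-247730 - \frac{13}{6}} = \frac{1}{- \frac{1486393}{6}} = - \frac{6}{1486393}$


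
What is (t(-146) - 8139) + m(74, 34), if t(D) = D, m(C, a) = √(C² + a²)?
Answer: -8285 + 2*√1658 ≈ -8203.6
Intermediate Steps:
(t(-146) - 8139) + m(74, 34) = (-146 - 8139) + √(74² + 34²) = -8285 + √(5476 + 1156) = -8285 + √6632 = -8285 + 2*√1658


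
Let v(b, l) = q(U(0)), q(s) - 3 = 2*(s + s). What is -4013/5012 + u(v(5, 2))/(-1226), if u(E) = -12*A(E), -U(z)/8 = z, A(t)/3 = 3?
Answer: -2189321/3072356 ≈ -0.71259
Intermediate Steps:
A(t) = 9 (A(t) = 3*3 = 9)
U(z) = -8*z
q(s) = 3 + 4*s (q(s) = 3 + 2*(s + s) = 3 + 2*(2*s) = 3 + 4*s)
v(b, l) = 3 (v(b, l) = 3 + 4*(-8*0) = 3 + 4*0 = 3 + 0 = 3)
u(E) = -108 (u(E) = -12*9 = -108)
-4013/5012 + u(v(5, 2))/(-1226) = -4013/5012 - 108/(-1226) = -4013*1/5012 - 108*(-1/1226) = -4013/5012 + 54/613 = -2189321/3072356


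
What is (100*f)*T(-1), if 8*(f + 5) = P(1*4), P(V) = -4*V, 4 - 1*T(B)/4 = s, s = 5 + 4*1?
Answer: 14000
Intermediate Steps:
s = 9 (s = 5 + 4 = 9)
T(B) = -20 (T(B) = 16 - 4*9 = 16 - 36 = -20)
f = -7 (f = -5 + (-4*4)/8 = -5 + (1/8)*(-16) = -5 - 2 = -7)
(100*f)*T(-1) = (100*(-7))*(-20) = -700*(-20) = 14000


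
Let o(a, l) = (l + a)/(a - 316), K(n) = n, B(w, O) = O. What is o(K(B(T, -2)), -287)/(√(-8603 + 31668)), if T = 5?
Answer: 289*√23065/7334670 ≈ 0.0059840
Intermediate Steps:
o(a, l) = (a + l)/(-316 + a)
o(K(B(T, -2)), -287)/(√(-8603 + 31668)) = ((-2 - 287)/(-316 - 2))/(√(-8603 + 31668)) = (-289/(-318))/(√23065) = (-1/318*(-289))*(√23065/23065) = 289*(√23065/23065)/318 = 289*√23065/7334670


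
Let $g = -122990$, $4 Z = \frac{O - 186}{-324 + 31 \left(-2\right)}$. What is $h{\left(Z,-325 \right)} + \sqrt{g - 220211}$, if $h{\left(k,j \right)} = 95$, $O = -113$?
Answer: $95 + i \sqrt{343201} \approx 95.0 + 585.83 i$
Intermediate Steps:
$Z = \frac{299}{1544}$ ($Z = \frac{\left(-113 - 186\right) \frac{1}{-324 + 31 \left(-2\right)}}{4} = \frac{\left(-299\right) \frac{1}{-324 - 62}}{4} = \frac{\left(-299\right) \frac{1}{-386}}{4} = \frac{\left(-299\right) \left(- \frac{1}{386}\right)}{4} = \frac{1}{4} \cdot \frac{299}{386} = \frac{299}{1544} \approx 0.19365$)
$h{\left(Z,-325 \right)} + \sqrt{g - 220211} = 95 + \sqrt{-122990 - 220211} = 95 + \sqrt{-343201} = 95 + i \sqrt{343201}$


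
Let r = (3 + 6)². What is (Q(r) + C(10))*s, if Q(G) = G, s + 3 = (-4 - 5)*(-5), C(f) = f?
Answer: 3822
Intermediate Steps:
r = 81 (r = 9² = 81)
s = 42 (s = -3 + (-4 - 5)*(-5) = -3 - 9*(-5) = -3 + 45 = 42)
(Q(r) + C(10))*s = (81 + 10)*42 = 91*42 = 3822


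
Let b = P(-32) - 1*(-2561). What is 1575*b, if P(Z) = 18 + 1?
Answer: 4063500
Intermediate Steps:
P(Z) = 19
b = 2580 (b = 19 - 1*(-2561) = 19 + 2561 = 2580)
1575*b = 1575*2580 = 4063500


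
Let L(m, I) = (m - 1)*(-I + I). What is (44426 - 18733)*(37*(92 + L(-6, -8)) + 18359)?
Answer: 559156759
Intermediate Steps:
L(m, I) = 0 (L(m, I) = (-1 + m)*0 = 0)
(44426 - 18733)*(37*(92 + L(-6, -8)) + 18359) = (44426 - 18733)*(37*(92 + 0) + 18359) = 25693*(37*92 + 18359) = 25693*(3404 + 18359) = 25693*21763 = 559156759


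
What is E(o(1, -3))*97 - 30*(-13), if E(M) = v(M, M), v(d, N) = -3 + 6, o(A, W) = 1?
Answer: 681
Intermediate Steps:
v(d, N) = 3
E(M) = 3
E(o(1, -3))*97 - 30*(-13) = 3*97 - 30*(-13) = 291 + 390 = 681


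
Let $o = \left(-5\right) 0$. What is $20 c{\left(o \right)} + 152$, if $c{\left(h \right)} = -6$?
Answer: $32$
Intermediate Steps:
$o = 0$
$20 c{\left(o \right)} + 152 = 20 \left(-6\right) + 152 = -120 + 152 = 32$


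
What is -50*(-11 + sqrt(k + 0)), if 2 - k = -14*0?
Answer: 550 - 50*sqrt(2) ≈ 479.29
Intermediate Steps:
k = 2 (k = 2 - (-14)*0 = 2 - 1*0 = 2 + 0 = 2)
-50*(-11 + sqrt(k + 0)) = -50*(-11 + sqrt(2 + 0)) = -50*(-11 + sqrt(2)) = 550 - 50*sqrt(2)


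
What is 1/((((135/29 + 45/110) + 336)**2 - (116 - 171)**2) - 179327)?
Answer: -407044/26875962687 ≈ -1.5145e-5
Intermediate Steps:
1/((((135/29 + 45/110) + 336)**2 - (116 - 171)**2) - 179327) = 1/((((135*(1/29) + 45*(1/110)) + 336)**2 - 1*(-55)**2) - 179327) = 1/((((135/29 + 9/22) + 336)**2 - 1*3025) - 179327) = 1/(((3231/638 + 336)**2 - 3025) - 179327) = 1/(((217599/638)**2 - 3025) - 179327) = 1/((47349324801/407044 - 3025) - 179327) = 1/(46118016701/407044 - 179327) = 1/(-26875962687/407044) = -407044/26875962687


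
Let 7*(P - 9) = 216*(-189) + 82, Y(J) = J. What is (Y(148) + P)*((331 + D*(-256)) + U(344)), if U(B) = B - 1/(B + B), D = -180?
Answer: -1275213784277/4816 ≈ -2.6479e+8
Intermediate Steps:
P = -40679/7 (P = 9 + (216*(-189) + 82)/7 = 9 + (-40824 + 82)/7 = 9 + (⅐)*(-40742) = 9 - 40742/7 = -40679/7 ≈ -5811.3)
U(B) = B - 1/(2*B)
(Y(148) + P)*((331 + D*(-256)) + U(344)) = (148 - 40679/7)*((331 - 180*(-256)) + (344 - ½/344)) = -39643*((331 + 46080) + (344 - ½*1/344))/7 = -39643*(46411 + (344 - 1/688))/7 = -39643*(46411 + 236671/688)/7 = -39643/7*32167439/688 = -1275213784277/4816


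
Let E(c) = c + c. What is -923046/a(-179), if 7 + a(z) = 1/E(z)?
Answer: 330450468/2507 ≈ 1.3181e+5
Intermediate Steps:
E(c) = 2*c
a(z) = -7 + 1/(2*z)
-923046/a(-179) = -923046/(-7 + (1/2)/(-179)) = -923046/(-7 + (1/2)*(-1/179)) = -923046/(-7 - 1/358) = -923046/(-2507/358) = -923046*(-358/2507) = 330450468/2507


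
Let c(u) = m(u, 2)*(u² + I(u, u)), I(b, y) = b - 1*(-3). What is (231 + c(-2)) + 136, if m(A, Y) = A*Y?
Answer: 347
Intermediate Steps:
I(b, y) = 3 + b (I(b, y) = b + 3 = 3 + b)
c(u) = 2*u*(3 + u + u²) (c(u) = (u*2)*(u² + (3 + u)) = (2*u)*(3 + u + u²) = 2*u*(3 + u + u²))
(231 + c(-2)) + 136 = (231 + 2*(-2)*(3 - 2 + (-2)²)) + 136 = (231 + 2*(-2)*(3 - 2 + 4)) + 136 = (231 + 2*(-2)*5) + 136 = (231 - 20) + 136 = 211 + 136 = 347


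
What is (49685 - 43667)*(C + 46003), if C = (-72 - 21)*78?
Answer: 233191482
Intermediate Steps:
C = -7254 (C = -93*78 = -7254)
(49685 - 43667)*(C + 46003) = (49685 - 43667)*(-7254 + 46003) = 6018*38749 = 233191482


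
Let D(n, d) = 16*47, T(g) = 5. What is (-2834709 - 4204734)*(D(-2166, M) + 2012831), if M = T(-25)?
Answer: -14174502754269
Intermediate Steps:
M = 5
D(n, d) = 752
(-2834709 - 4204734)*(D(-2166, M) + 2012831) = (-2834709 - 4204734)*(752 + 2012831) = -7039443*2013583 = -14174502754269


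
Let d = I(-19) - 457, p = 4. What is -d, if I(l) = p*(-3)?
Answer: 469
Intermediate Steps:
I(l) = -12 (I(l) = 4*(-3) = -12)
d = -469 (d = -12 - 457 = -469)
-d = -1*(-469) = 469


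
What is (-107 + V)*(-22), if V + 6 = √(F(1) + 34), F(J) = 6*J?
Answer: 2486 - 44*√10 ≈ 2346.9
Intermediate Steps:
V = -6 + 2*√10 (V = -6 + √(6*1 + 34) = -6 + √(6 + 34) = -6 + √40 = -6 + 2*√10 ≈ 0.32456)
(-107 + V)*(-22) = (-107 + (-6 + 2*√10))*(-22) = (-113 + 2*√10)*(-22) = 2486 - 44*√10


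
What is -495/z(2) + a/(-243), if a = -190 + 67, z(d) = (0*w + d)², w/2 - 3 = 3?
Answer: -39931/324 ≈ -123.24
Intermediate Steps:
w = 12 (w = 6 + 2*3 = 6 + 6 = 12)
z(d) = d² (z(d) = (0*12 + d)² = (0 + d)² = d²)
a = -123
-495/z(2) + a/(-243) = -495/(2²) - 123/(-243) = -495/4 - 123*(-1/243) = -495*¼ + 41/81 = -495/4 + 41/81 = -39931/324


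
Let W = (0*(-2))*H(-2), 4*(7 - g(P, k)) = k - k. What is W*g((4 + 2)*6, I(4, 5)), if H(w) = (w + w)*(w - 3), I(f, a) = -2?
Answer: 0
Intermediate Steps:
g(P, k) = 7 (g(P, k) = 7 - (k - k)/4 = 7 - 1/4*0 = 7 + 0 = 7)
H(w) = 2*w*(-3 + w) (H(w) = (2*w)*(-3 + w) = 2*w*(-3 + w))
W = 0 (W = (0*(-2))*(2*(-2)*(-3 - 2)) = 0*(2*(-2)*(-5)) = 0*20 = 0)
W*g((4 + 2)*6, I(4, 5)) = 0*7 = 0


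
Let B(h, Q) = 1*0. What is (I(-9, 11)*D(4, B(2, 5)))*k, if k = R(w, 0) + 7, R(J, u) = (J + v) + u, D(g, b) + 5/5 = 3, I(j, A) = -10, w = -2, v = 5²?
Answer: -600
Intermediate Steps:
B(h, Q) = 0
v = 25
D(g, b) = 2 (D(g, b) = -1 + 3 = 2)
R(J, u) = 25 + J + u (R(J, u) = (J + 25) + u = (25 + J) + u = 25 + J + u)
k = 30 (k = (25 - 2 + 0) + 7 = 23 + 7 = 30)
(I(-9, 11)*D(4, B(2, 5)))*k = -10*2*30 = -20*30 = -600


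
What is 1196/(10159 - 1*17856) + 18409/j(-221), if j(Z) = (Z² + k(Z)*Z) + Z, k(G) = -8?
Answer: 81430025/387836436 ≈ 0.20996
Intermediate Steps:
j(Z) = Z² - 7*Z (j(Z) = (Z² - 8*Z) + Z = Z² - 7*Z)
1196/(10159 - 1*17856) + 18409/j(-221) = 1196/(10159 - 1*17856) + 18409/((-221*(-7 - 221))) = 1196/(10159 - 17856) + 18409/((-221*(-228))) = 1196/(-7697) + 18409/50388 = 1196*(-1/7697) + 18409*(1/50388) = -1196/7697 + 18409/50388 = 81430025/387836436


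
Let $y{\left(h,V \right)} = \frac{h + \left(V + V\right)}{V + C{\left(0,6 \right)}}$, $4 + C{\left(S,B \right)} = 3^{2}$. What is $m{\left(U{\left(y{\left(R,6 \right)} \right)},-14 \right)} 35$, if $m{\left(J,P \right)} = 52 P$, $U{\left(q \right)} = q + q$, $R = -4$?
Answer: $-25480$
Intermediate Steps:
$C{\left(S,B \right)} = 5$ ($C{\left(S,B \right)} = -4 + 3^{2} = -4 + 9 = 5$)
$y{\left(h,V \right)} = \frac{h + 2 V}{5 + V}$ ($y{\left(h,V \right)} = \frac{h + \left(V + V\right)}{V + 5} = \frac{h + 2 V}{5 + V}$)
$U{\left(q \right)} = 2 q$
$m{\left(U{\left(y{\left(R,6 \right)} \right)},-14 \right)} 35 = 52 \left(-14\right) 35 = \left(-728\right) 35 = -25480$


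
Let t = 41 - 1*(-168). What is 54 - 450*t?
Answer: -93996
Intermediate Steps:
t = 209 (t = 41 + 168 = 209)
54 - 450*t = 54 - 450*209 = 54 - 94050 = -93996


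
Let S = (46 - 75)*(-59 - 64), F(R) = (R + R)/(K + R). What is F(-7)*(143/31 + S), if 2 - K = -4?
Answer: 1550080/31 ≈ 50003.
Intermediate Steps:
K = 6 (K = 2 - 1*(-4) = 2 + 4 = 6)
F(R) = 2*R/(6 + R) (F(R) = (R + R)/(6 + R) = (2*R)/(6 + R) = 2*R/(6 + R))
S = 3567 (S = -29*(-123) = 3567)
F(-7)*(143/31 + S) = (2*(-7)/(6 - 7))*(143/31 + 3567) = (2*(-7)/(-1))*(143*(1/31) + 3567) = (2*(-7)*(-1))*(143/31 + 3567) = 14*(110720/31) = 1550080/31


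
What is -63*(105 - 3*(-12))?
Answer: -8883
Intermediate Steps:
-63*(105 - 3*(-12)) = -63*(105 + 36) = -63*141 = -8883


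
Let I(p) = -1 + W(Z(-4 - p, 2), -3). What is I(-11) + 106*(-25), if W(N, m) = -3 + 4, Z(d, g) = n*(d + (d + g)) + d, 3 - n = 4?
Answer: -2650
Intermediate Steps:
n = -1 (n = 3 - 1*4 = 3 - 4 = -1)
Z(d, g) = -d - g (Z(d, g) = -(d + (d + g)) + d = -(g + 2*d) + d = (-g - 2*d) + d = -d - g)
W(N, m) = 1
I(p) = 0 (I(p) = -1 + 1 = 0)
I(-11) + 106*(-25) = 0 + 106*(-25) = 0 - 2650 = -2650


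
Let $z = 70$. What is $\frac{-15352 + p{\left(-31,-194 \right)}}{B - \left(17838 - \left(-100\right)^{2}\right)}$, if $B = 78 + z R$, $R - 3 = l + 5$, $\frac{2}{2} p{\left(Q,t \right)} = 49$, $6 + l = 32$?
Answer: $\frac{15303}{5380} \approx 2.8444$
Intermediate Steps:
$l = 26$ ($l = -6 + 32 = 26$)
$p{\left(Q,t \right)} = 49$
$R = 34$ ($R = 3 + \left(26 + 5\right) = 3 + 31 = 34$)
$B = 2458$ ($B = 78 + 70 \cdot 34 = 78 + 2380 = 2458$)
$\frac{-15352 + p{\left(-31,-194 \right)}}{B - \left(17838 - \left(-100\right)^{2}\right)} = \frac{-15352 + 49}{2458 - \left(17838 - \left(-100\right)^{2}\right)} = - \frac{15303}{2458 + \left(10000 - 17838\right)} = - \frac{15303}{2458 - 7838} = - \frac{15303}{-5380} = \left(-15303\right) \left(- \frac{1}{5380}\right) = \frac{15303}{5380}$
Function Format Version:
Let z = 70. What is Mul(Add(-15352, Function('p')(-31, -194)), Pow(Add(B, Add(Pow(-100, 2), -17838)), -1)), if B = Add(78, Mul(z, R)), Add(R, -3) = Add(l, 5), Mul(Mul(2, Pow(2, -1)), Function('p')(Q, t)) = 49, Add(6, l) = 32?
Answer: Rational(15303, 5380) ≈ 2.8444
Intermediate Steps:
l = 26 (l = Add(-6, 32) = 26)
Function('p')(Q, t) = 49
R = 34 (R = Add(3, Add(26, 5)) = Add(3, 31) = 34)
B = 2458 (B = Add(78, Mul(70, 34)) = Add(78, 2380) = 2458)
Mul(Add(-15352, Function('p')(-31, -194)), Pow(Add(B, Add(Pow(-100, 2), -17838)), -1)) = Mul(Add(-15352, 49), Pow(Add(2458, Add(Pow(-100, 2), -17838)), -1)) = Mul(-15303, Pow(Add(2458, Add(10000, -17838)), -1)) = Mul(-15303, Pow(Add(2458, -7838), -1)) = Mul(-15303, Pow(-5380, -1)) = Mul(-15303, Rational(-1, 5380)) = Rational(15303, 5380)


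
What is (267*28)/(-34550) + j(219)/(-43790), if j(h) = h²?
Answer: -198442659/151294450 ≈ -1.3116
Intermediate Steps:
(267*28)/(-34550) + j(219)/(-43790) = (267*28)/(-34550) + 219²/(-43790) = 7476*(-1/34550) + 47961*(-1/43790) = -3738/17275 - 47961/43790 = -198442659/151294450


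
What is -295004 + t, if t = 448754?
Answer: 153750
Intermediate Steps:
-295004 + t = -295004 + 448754 = 153750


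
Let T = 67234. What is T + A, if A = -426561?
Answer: -359327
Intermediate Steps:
T + A = 67234 - 426561 = -359327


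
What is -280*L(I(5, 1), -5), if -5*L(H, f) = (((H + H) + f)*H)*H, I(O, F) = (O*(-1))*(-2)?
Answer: 84000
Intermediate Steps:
I(O, F) = 2*O (I(O, F) = -O*(-2) = 2*O)
L(H, f) = -H²*(f + 2*H)/5 (L(H, f) = -((H + H) + f)*H*H/5 = -(2*H + f)*H*H/5 = -(f + 2*H)*H*H/5 = -H*(f + 2*H)*H/5 = -H²*(f + 2*H)/5)
-280*L(I(5, 1), -5) = -56*(2*5)²*(-1*(-5) - 4*5) = -56*10²*(5 - 2*10) = -56*100*(5 - 20) = -56*100*(-15) = -280*(-300) = 84000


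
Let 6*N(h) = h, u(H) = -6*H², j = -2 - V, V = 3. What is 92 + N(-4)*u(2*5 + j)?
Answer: 192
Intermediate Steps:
j = -5 (j = -2 - 1*3 = -2 - 3 = -5)
N(h) = h/6
92 + N(-4)*u(2*5 + j) = 92 + ((⅙)*(-4))*(-6*(2*5 - 5)²) = 92 - (-4)*(10 - 5)² = 92 - (-4)*5² = 92 - (-4)*25 = 92 - ⅔*(-150) = 92 + 100 = 192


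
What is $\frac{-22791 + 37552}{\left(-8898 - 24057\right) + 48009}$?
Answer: $\frac{14761}{15054} \approx 0.98054$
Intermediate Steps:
$\frac{-22791 + 37552}{\left(-8898 - 24057\right) + 48009} = \frac{14761}{\left(-8898 - 24057\right) + 48009} = \frac{14761}{-32955 + 48009} = \frac{14761}{15054}$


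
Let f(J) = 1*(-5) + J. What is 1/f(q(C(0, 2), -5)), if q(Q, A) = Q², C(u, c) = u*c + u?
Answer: -⅕ ≈ -0.20000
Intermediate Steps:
C(u, c) = u + c*u (C(u, c) = c*u + u = u + c*u)
f(J) = -5 + J
1/f(q(C(0, 2), -5)) = 1/(-5 + (0*(1 + 2))²) = 1/(-5 + (0*3)²) = 1/(-5 + 0²) = 1/(-5 + 0) = 1/(-5) = -⅕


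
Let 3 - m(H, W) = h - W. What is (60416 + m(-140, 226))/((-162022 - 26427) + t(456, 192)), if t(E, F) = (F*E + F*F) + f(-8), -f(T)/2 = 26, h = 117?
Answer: -60528/64085 ≈ -0.94450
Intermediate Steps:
f(T) = -52 (f(T) = -2*26 = -52)
m(H, W) = -114 + W (m(H, W) = 3 - (117 - W) = 3 + (-117 + W) = -114 + W)
t(E, F) = -52 + F² + E*F (t(E, F) = (F*E + F*F) - 52 = (E*F + F²) - 52 = (F² + E*F) - 52 = -52 + F² + E*F)
(60416 + m(-140, 226))/((-162022 - 26427) + t(456, 192)) = (60416 + (-114 + 226))/((-162022 - 26427) + (-52 + 192² + 456*192)) = (60416 + 112)/(-188449 + (-52 + 36864 + 87552)) = 60528/(-188449 + 124364) = 60528/(-64085) = 60528*(-1/64085) = -60528/64085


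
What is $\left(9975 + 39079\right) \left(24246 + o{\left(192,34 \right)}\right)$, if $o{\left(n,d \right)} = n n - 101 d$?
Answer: $2829238504$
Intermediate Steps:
$o{\left(n,d \right)} = n^{2} - 101 d$
$\left(9975 + 39079\right) \left(24246 + o{\left(192,34 \right)}\right) = \left(9975 + 39079\right) \left(24246 + \left(192^{2} - 3434\right)\right) = 49054 \left(24246 + \left(36864 - 3434\right)\right) = 49054 \left(24246 + 33430\right) = 49054 \cdot 57676 = 2829238504$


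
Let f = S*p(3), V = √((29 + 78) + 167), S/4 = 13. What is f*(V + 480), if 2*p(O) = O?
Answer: 37440 + 78*√274 ≈ 38731.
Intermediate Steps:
S = 52 (S = 4*13 = 52)
p(O) = O/2
V = √274 (V = √(107 + 167) = √274 ≈ 16.553)
f = 78 (f = 52*((½)*3) = 52*(3/2) = 78)
f*(V + 480) = 78*(√274 + 480) = 78*(480 + √274) = 37440 + 78*√274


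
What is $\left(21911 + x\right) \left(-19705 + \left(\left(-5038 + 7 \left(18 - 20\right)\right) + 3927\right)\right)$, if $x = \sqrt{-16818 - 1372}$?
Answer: $-456406130 - 20830 i \sqrt{18190} \approx -4.5641 \cdot 10^{8} - 2.8093 \cdot 10^{6} i$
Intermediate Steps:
$x = i \sqrt{18190}$ ($x = \sqrt{-18190} = i \sqrt{18190} \approx 134.87 i$)
$\left(21911 + x\right) \left(-19705 + \left(\left(-5038 + 7 \left(18 - 20\right)\right) + 3927\right)\right) = \left(21911 + i \sqrt{18190}\right) \left(-19705 + \left(\left(-5038 + 7 \left(18 - 20\right)\right) + 3927\right)\right) = \left(21911 + i \sqrt{18190}\right) \left(-19705 + \left(\left(-5038 + 7 \left(-2\right)\right) + 3927\right)\right) = \left(21911 + i \sqrt{18190}\right) \left(-19705 + \left(\left(-5038 - 14\right) + 3927\right)\right) = \left(21911 + i \sqrt{18190}\right) \left(-19705 + \left(-5052 + 3927\right)\right) = \left(21911 + i \sqrt{18190}\right) \left(-19705 - 1125\right) = \left(21911 + i \sqrt{18190}\right) \left(-20830\right) = -456406130 - 20830 i \sqrt{18190}$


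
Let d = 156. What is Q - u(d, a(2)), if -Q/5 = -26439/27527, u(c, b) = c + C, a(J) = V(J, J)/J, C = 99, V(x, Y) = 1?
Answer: -6887190/27527 ≈ -250.20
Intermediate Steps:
a(J) = 1/J
u(c, b) = 99 + c (u(c, b) = c + 99 = 99 + c)
Q = 132195/27527 (Q = -(-132195)/27527 = -5*(-26439/27527) = 132195/27527 ≈ 4.8024)
Q - u(d, a(2)) = 132195/27527 - (99 + 156) = 132195/27527 - 1*255 = 132195/27527 - 255 = -6887190/27527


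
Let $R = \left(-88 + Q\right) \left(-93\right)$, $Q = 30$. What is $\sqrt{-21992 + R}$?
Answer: $i \sqrt{16598} \approx 128.83 i$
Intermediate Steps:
$R = 5394$ ($R = \left(-88 + 30\right) \left(-93\right) = \left(-58\right) \left(-93\right) = 5394$)
$\sqrt{-21992 + R} = \sqrt{-21992 + 5394} = \sqrt{-16598} = i \sqrt{16598}$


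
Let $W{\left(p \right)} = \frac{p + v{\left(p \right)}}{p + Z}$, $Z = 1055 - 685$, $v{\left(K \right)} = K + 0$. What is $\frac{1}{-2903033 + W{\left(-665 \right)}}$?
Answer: $- \frac{59}{171278681} \approx -3.4447 \cdot 10^{-7}$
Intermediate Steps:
$v{\left(K \right)} = K$
$Z = 370$ ($Z = 1055 - 685 = 370$)
$W{\left(p \right)} = \frac{2 p}{370 + p}$ ($W{\left(p \right)} = \frac{p + p}{p + 370} = \frac{2 p}{370 + p}$)
$\frac{1}{-2903033 + W{\left(-665 \right)}} = \frac{1}{-2903033 + 2 \left(-665\right) \frac{1}{370 - 665}} = \frac{1}{-2903033 + 2 \left(-665\right) \frac{1}{-295}} = \frac{1}{-2903033 + 2 \left(-665\right) \left(- \frac{1}{295}\right)} = \frac{1}{-2903033 + \frac{266}{59}} = \frac{1}{- \frac{171278681}{59}} = - \frac{59}{171278681}$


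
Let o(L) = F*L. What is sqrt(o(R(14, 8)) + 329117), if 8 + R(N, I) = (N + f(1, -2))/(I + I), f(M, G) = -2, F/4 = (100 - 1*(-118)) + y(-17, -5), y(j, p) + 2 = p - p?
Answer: sqrt(322853) ≈ 568.20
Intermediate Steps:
y(j, p) = -2 (y(j, p) = -2 + (p - p) = -2 + 0 = -2)
F = 864 (F = 4*((100 - 1*(-118)) - 2) = 4*((100 + 118) - 2) = 4*(218 - 2) = 4*216 = 864)
R(N, I) = -8 + (-2 + N)/(2*I) (R(N, I) = -8 + (N - 2)/(I + I) = -8 + (-2 + N)/((2*I)) = -8 + (-2 + N)*(1/(2*I)) = -8 + (-2 + N)/(2*I))
o(L) = 864*L
sqrt(o(R(14, 8)) + 329117) = sqrt(864*((1/2)*(-2 + 14 - 16*8)/8) + 329117) = sqrt(864*((1/2)*(1/8)*(-2 + 14 - 128)) + 329117) = sqrt(864*((1/2)*(1/8)*(-116)) + 329117) = sqrt(864*(-29/4) + 329117) = sqrt(-6264 + 329117) = sqrt(322853)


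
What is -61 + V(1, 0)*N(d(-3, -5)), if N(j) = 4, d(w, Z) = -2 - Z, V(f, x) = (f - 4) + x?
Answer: -73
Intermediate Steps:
V(f, x) = -4 + f + x (V(f, x) = (-4 + f) + x = -4 + f + x)
-61 + V(1, 0)*N(d(-3, -5)) = -61 + (-4 + 1 + 0)*4 = -61 - 3*4 = -61 - 12 = -73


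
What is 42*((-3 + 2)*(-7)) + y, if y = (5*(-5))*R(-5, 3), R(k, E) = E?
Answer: 219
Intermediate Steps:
y = -75 (y = (5*(-5))*3 = -25*3 = -75)
42*((-3 + 2)*(-7)) + y = 42*((-3 + 2)*(-7)) - 75 = 42*(-1*(-7)) - 75 = 42*7 - 75 = 294 - 75 = 219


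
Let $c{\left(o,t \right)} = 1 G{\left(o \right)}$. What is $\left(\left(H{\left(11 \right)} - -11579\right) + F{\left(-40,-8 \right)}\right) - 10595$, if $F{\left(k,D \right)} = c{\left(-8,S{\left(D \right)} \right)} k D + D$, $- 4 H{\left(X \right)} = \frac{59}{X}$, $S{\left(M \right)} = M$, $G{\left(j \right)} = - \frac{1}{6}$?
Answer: $\frac{121615}{132} \approx 921.33$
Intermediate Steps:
$G{\left(j \right)} = - \frac{1}{6}$ ($G{\left(j \right)} = \left(-1\right) \frac{1}{6} = - \frac{1}{6}$)
$H{\left(X \right)} = - \frac{59}{4 X}$ ($H{\left(X \right)} = - \frac{59 \frac{1}{X}}{4} = - \frac{59}{4 X}$)
$c{\left(o,t \right)} = - \frac{1}{6}$ ($c{\left(o,t \right)} = 1 \left(- \frac{1}{6}\right) = - \frac{1}{6}$)
$F{\left(k,D \right)} = D - \frac{D k}{6}$ ($F{\left(k,D \right)} = - \frac{k}{6} D + D = - \frac{D k}{6} + D = D - \frac{D k}{6}$)
$\left(\left(H{\left(11 \right)} - -11579\right) + F{\left(-40,-8 \right)}\right) - 10595 = \left(\left(- \frac{59}{4 \cdot 11} - -11579\right) + \frac{1}{6} \left(-8\right) \left(6 - -40\right)\right) - 10595 = \left(\left(\left(- \frac{59}{4}\right) \frac{1}{11} + 11579\right) + \frac{1}{6} \left(-8\right) \left(6 + 40\right)\right) - 10595 = \left(\left(- \frac{59}{44} + 11579\right) + \frac{1}{6} \left(-8\right) 46\right) - 10595 = \left(\frac{509417}{44} - \frac{184}{3}\right) - 10595 = \frac{1520155}{132} - 10595 = \frac{121615}{132}$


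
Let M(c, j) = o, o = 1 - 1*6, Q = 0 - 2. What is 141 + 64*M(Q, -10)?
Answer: -179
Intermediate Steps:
Q = -2
o = -5 (o = 1 - 6 = -5)
M(c, j) = -5
141 + 64*M(Q, -10) = 141 + 64*(-5) = 141 - 320 = -179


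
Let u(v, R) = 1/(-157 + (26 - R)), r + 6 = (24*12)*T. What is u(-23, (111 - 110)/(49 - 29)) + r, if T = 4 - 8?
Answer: -3035138/2621 ≈ -1158.0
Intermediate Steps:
T = -4
r = -1158 (r = -6 + (24*12)*(-4) = -6 + 288*(-4) = -6 - 1152 = -1158)
u(v, R) = 1/(-131 - R)
u(-23, (111 - 110)/(49 - 29)) + r = -1/(131 + (111 - 110)/(49 - 29)) - 1158 = -1/(131 + 1/20) - 1158 = -1/2621/20 - 1158 = -1*20/2621 - 1158 = -20/2621 - 1158 = -3035138/2621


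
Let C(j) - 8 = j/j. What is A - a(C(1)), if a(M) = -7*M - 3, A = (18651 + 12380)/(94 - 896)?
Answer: 21901/802 ≈ 27.308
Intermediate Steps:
C(j) = 9 (C(j) = 8 + j/j = 8 + 1 = 9)
A = -31031/802 (A = 31031/(-802) = 31031*(-1/802) = -31031/802 ≈ -38.692)
a(M) = -3 - 7*M
A - a(C(1)) = -31031/802 - (-3 - 7*9) = -31031/802 - (-3 - 63) = -31031/802 - 1*(-66) = -31031/802 + 66 = 21901/802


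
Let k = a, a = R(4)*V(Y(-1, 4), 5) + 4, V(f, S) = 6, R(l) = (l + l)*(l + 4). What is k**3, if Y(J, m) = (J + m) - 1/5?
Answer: 58411072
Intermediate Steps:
R(l) = 2*l*(4 + l) (R(l) = (2*l)*(4 + l) = 2*l*(4 + l))
Y(J, m) = -1/5 + J + m (Y(J, m) = (J + m) - 1*1/5 = (J + m) - 1/5 = -1/5 + J + m)
a = 388 (a = (2*4*(4 + 4))*6 + 4 = (2*4*8)*6 + 4 = 64*6 + 4 = 384 + 4 = 388)
k = 388
k**3 = 388**3 = 58411072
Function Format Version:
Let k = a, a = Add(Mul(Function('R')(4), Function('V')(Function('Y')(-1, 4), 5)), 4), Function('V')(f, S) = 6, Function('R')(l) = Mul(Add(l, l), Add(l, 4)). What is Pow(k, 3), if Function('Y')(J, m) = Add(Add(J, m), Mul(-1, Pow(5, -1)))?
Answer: 58411072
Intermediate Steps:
Function('R')(l) = Mul(2, l, Add(4, l)) (Function('R')(l) = Mul(Mul(2, l), Add(4, l)) = Mul(2, l, Add(4, l)))
Function('Y')(J, m) = Add(Rational(-1, 5), J, m) (Function('Y')(J, m) = Add(Add(J, m), Mul(-1, Rational(1, 5))) = Add(Add(J, m), Rational(-1, 5)) = Add(Rational(-1, 5), J, m))
a = 388 (a = Add(Mul(Mul(2, 4, Add(4, 4)), 6), 4) = Add(Mul(Mul(2, 4, 8), 6), 4) = Add(Mul(64, 6), 4) = Add(384, 4) = 388)
k = 388
Pow(k, 3) = Pow(388, 3) = 58411072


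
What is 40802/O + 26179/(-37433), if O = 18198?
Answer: 525467912/340602867 ≈ 1.5428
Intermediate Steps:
40802/O + 26179/(-37433) = 40802/18198 + 26179/(-37433) = 40802*(1/18198) + 26179*(-1/37433) = 20401/9099 - 26179/37433 = 525467912/340602867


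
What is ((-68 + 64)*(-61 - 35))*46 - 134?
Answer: 17530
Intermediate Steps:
((-68 + 64)*(-61 - 35))*46 - 134 = -4*(-96)*46 - 134 = 384*46 - 134 = 17664 - 134 = 17530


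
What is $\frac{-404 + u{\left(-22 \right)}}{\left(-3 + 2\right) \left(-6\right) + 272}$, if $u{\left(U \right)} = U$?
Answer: $- \frac{213}{139} \approx -1.5324$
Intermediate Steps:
$\frac{-404 + u{\left(-22 \right)}}{\left(-3 + 2\right) \left(-6\right) + 272} = \frac{-404 - 22}{\left(-3 + 2\right) \left(-6\right) + 272} = - \frac{426}{\left(-1\right) \left(-6\right) + 272} = - \frac{426}{6 + 272} = - \frac{426}{278} = \left(-426\right) \frac{1}{278} = - \frac{213}{139}$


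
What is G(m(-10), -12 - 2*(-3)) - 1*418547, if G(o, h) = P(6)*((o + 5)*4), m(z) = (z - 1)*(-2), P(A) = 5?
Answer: -418007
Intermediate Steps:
m(z) = 2 - 2*z (m(z) = (-1 + z)*(-2) = 2 - 2*z)
G(o, h) = 100 + 20*o (G(o, h) = 5*((o + 5)*4) = 5*((5 + o)*4) = 5*(20 + 4*o) = 100 + 20*o)
G(m(-10), -12 - 2*(-3)) - 1*418547 = (100 + 20*(2 - 2*(-10))) - 1*418547 = (100 + 20*(2 + 20)) - 418547 = (100 + 20*22) - 418547 = (100 + 440) - 418547 = 540 - 418547 = -418007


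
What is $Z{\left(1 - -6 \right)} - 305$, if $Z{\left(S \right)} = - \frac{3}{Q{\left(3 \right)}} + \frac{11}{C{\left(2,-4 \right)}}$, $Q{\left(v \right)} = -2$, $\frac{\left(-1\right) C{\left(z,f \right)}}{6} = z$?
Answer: $- \frac{3653}{12} \approx -304.42$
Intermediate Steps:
$C{\left(z,f \right)} = - 6 z$
$Z{\left(S \right)} = \frac{7}{12}$ ($Z{\left(S \right)} = - \frac{3}{-2} + \frac{11}{\left(-6\right) 2} = \left(-3\right) \left(- \frac{1}{2}\right) + \frac{11}{-12} = \frac{3}{2} + 11 \left(- \frac{1}{12}\right) = \frac{3}{2} - \frac{11}{12} = \frac{7}{12}$)
$Z{\left(1 - -6 \right)} - 305 = \frac{7}{12} - 305 = - \frac{3653}{12}$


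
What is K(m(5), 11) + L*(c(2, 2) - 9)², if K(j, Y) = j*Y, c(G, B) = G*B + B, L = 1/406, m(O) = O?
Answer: 22339/406 ≈ 55.022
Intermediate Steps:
L = 1/406 ≈ 0.0024631
c(G, B) = B + B*G (c(G, B) = B*G + B = B + B*G)
K(j, Y) = Y*j
K(m(5), 11) + L*(c(2, 2) - 9)² = 11*5 + (2*(1 + 2) - 9)²/406 = 55 + (2*3 - 9)²/406 = 55 + (6 - 9)²/406 = 55 + (1/406)*(-3)² = 55 + (1/406)*9 = 55 + 9/406 = 22339/406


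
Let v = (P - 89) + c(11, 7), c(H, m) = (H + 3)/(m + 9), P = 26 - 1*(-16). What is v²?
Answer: 136161/64 ≈ 2127.5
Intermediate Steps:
P = 42 (P = 26 + 16 = 42)
c(H, m) = (3 + H)/(9 + m)
v = -369/8 (v = (42 - 89) + (3 + 11)/(9 + 7) = -47 + 14/16 = -47 + (1/16)*14 = -47 + 7/8 = -369/8 ≈ -46.125)
v² = (-369/8)² = 136161/64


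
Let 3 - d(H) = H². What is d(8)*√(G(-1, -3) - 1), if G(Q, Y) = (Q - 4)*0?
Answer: -61*I ≈ -61.0*I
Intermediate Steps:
G(Q, Y) = 0 (G(Q, Y) = (-4 + Q)*0 = 0)
d(H) = 3 - H²
d(8)*√(G(-1, -3) - 1) = (3 - 1*8²)*√(0 - 1) = (3 - 1*64)*√(-1) = (3 - 64)*I = -61*I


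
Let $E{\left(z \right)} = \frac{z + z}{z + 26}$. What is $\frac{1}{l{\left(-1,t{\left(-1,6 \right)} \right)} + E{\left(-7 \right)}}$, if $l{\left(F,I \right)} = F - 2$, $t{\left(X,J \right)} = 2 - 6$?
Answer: $- \frac{19}{71} \approx -0.26761$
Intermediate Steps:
$t{\left(X,J \right)} = -4$ ($t{\left(X,J \right)} = 2 - 6 = -4$)
$l{\left(F,I \right)} = -2 + F$
$E{\left(z \right)} = \frac{2 z}{26 + z}$
$\frac{1}{l{\left(-1,t{\left(-1,6 \right)} \right)} + E{\left(-7 \right)}} = \frac{1}{\left(-2 - 1\right) + 2 \left(-7\right) \frac{1}{26 - 7}} = \frac{1}{-3 + 2 \left(-7\right) \frac{1}{19}} = \frac{1}{-3 - \frac{14}{19}} = \frac{1}{- \frac{71}{19}} = - \frac{19}{71}$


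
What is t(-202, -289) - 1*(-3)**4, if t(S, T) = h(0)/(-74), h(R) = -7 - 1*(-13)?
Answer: -3000/37 ≈ -81.081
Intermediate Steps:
h(R) = 6 (h(R) = -7 + 13 = 6)
t(S, T) = -3/37 (t(S, T) = 6/(-74) = 6*(-1/74) = -3/37)
t(-202, -289) - 1*(-3)**4 = -3/37 - 1*(-3)**4 = -3/37 - 1*81 = -3/37 - 81 = -3000/37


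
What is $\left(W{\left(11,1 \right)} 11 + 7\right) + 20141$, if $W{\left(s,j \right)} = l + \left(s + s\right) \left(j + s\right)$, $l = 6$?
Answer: $23118$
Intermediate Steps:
$W{\left(s,j \right)} = 6 + 2 s \left(j + s\right)$ ($W{\left(s,j \right)} = 6 + \left(s + s\right) \left(j + s\right) = 6 + 2 s \left(j + s\right)$)
$\left(W{\left(11,1 \right)} 11 + 7\right) + 20141 = \left(\left(6 + 2 \cdot 11^{2} + 2 \cdot 1 \cdot 11\right) 11 + 7\right) + 20141 = \left(\left(6 + 2 \cdot 121 + 22\right) 11 + 7\right) + 20141 = \left(\left(6 + 242 + 22\right) 11 + 7\right) + 20141 = \left(270 \cdot 11 + 7\right) + 20141 = \left(2970 + 7\right) + 20141 = 2977 + 20141 = 23118$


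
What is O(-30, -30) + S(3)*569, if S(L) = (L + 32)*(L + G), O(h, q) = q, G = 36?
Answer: 776655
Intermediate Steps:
S(L) = (32 + L)*(36 + L) (S(L) = (L + 32)*(L + 36) = (32 + L)*(36 + L))
O(-30, -30) + S(3)*569 = -30 + (1152 + 3² + 68*3)*569 = -30 + (1152 + 9 + 204)*569 = -30 + 1365*569 = -30 + 776685 = 776655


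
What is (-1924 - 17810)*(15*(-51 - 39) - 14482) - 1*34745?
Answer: 312393943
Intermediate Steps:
(-1924 - 17810)*(15*(-51 - 39) - 14482) - 1*34745 = -19734*(15*(-90) - 14482) - 34745 = -19734*(-1350 - 14482) - 34745 = -19734*(-15832) - 34745 = 312428688 - 34745 = 312393943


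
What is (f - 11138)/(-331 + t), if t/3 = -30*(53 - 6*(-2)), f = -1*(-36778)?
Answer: -25640/6181 ≈ -4.1482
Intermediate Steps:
f = 36778
t = -5850 (t = 3*(-30*(53 - 6*(-2))) = 3*(-30*(53 + 12)) = 3*(-30*65) = 3*(-1950) = -5850)
(f - 11138)/(-331 + t) = (36778 - 11138)/(-331 - 5850) = 25640/(-6181) = 25640*(-1/6181) = -25640/6181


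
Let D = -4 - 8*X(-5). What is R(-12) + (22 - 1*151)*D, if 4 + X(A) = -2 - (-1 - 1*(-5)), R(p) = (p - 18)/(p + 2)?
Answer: -9801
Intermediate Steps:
R(p) = (-18 + p)/(2 + p)
X(A) = -10 (X(A) = -4 + (-2 - (-1 - 1*(-5))) = -4 + (-2 - (-1 + 5)) = -4 + (-2 - 1*4) = -4 + (-2 - 4) = -4 - 6 = -10)
D = 76 (D = -4 - 8*(-10) = -4 + 80 = 76)
R(-12) + (22 - 1*151)*D = (-18 - 12)/(2 - 12) + (22 - 1*151)*76 = -30/(-10) + (22 - 151)*76 = -1/10*(-30) - 129*76 = 3 - 9804 = -9801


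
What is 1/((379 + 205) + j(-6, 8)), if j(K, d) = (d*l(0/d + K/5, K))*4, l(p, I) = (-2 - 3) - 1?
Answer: 1/392 ≈ 0.0025510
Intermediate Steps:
l(p, I) = -6 (l(p, I) = -5 - 1 = -6)
j(K, d) = -24*d (j(K, d) = (d*(-6))*4 = -6*d*4 = -24*d)
1/((379 + 205) + j(-6, 8)) = 1/((379 + 205) - 24*8) = 1/(584 - 192) = 1/392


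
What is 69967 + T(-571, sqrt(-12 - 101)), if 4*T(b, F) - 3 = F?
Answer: 279871/4 + I*sqrt(113)/4 ≈ 69968.0 + 2.6575*I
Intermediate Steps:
T(b, F) = 3/4 + F/4
69967 + T(-571, sqrt(-12 - 101)) = 69967 + (3/4 + sqrt(-12 - 101)/4) = 69967 + (3/4 + sqrt(-113)/4) = 69967 + (3/4 + (I*sqrt(113))/4) = 69967 + (3/4 + I*sqrt(113)/4) = 279871/4 + I*sqrt(113)/4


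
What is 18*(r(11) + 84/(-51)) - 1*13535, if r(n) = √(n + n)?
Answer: -230599/17 + 18*√22 ≈ -13480.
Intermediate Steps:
r(n) = √2*√n (r(n) = √(2*n) = √2*√n)
18*(r(11) + 84/(-51)) - 1*13535 = 18*(√2*√11 + 84/(-51)) - 1*13535 = 18*(√22 + 84*(-1/51)) - 13535 = 18*(√22 - 28/17) - 13535 = 18*(-28/17 + √22) - 13535 = (-504/17 + 18*√22) - 13535 = -230599/17 + 18*√22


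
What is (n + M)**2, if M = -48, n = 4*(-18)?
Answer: 14400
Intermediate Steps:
n = -72
(n + M)**2 = (-72 - 48)**2 = (-120)**2 = 14400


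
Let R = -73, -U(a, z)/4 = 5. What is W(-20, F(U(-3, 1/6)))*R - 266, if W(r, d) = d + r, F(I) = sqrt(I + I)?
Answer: 1194 - 146*I*sqrt(10) ≈ 1194.0 - 461.69*I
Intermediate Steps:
U(a, z) = -20 (U(a, z) = -4*5 = -20)
F(I) = sqrt(2)*sqrt(I) (F(I) = sqrt(2*I) = sqrt(2)*sqrt(I))
W(-20, F(U(-3, 1/6)))*R - 266 = (sqrt(2)*sqrt(-20) - 20)*(-73) - 266 = (sqrt(2)*(2*I*sqrt(5)) - 20)*(-73) - 266 = (2*I*sqrt(10) - 20)*(-73) - 266 = (-20 + 2*I*sqrt(10))*(-73) - 266 = (1460 - 146*I*sqrt(10)) - 266 = 1194 - 146*I*sqrt(10)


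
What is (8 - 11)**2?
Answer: 9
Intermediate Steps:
(8 - 11)**2 = (-3)**2 = 9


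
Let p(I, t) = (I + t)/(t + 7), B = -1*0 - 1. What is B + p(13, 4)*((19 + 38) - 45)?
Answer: 193/11 ≈ 17.545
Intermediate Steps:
B = -1 (B = 0 - 1 = -1)
p(I, t) = (I + t)/(7 + t)
B + p(13, 4)*((19 + 38) - 45) = -1 + ((13 + 4)/(7 + 4))*((19 + 38) - 45) = -1 + (17/11)*(57 - 45) = -1 + ((1/11)*17)*12 = -1 + (17/11)*12 = -1 + 204/11 = 193/11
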